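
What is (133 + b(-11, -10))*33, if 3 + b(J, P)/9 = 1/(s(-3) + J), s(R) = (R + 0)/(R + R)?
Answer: 24288/7 ≈ 3469.7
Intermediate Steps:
s(R) = ½ (s(R) = R/((2*R)) = R*(1/(2*R)) = ½)
b(J, P) = -27 + 9/(½ + J)
(133 + b(-11, -10))*33 = (133 + 9*(-1 - 6*(-11))/(1 + 2*(-11)))*33 = (133 + 9*(-1 + 66)/(1 - 22))*33 = (133 + 9*65/(-21))*33 = (133 + 9*(-1/21)*65)*33 = (133 - 195/7)*33 = (736/7)*33 = 24288/7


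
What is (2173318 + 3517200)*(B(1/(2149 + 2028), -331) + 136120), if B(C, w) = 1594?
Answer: 783663995852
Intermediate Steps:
(2173318 + 3517200)*(B(1/(2149 + 2028), -331) + 136120) = (2173318 + 3517200)*(1594 + 136120) = 5690518*137714 = 783663995852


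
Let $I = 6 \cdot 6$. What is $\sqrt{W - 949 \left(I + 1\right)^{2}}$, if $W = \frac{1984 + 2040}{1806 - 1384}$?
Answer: $\frac{i \sqrt{57840412769}}{211} \approx 1139.8 i$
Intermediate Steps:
$I = 36$
$W = \frac{2012}{211}$ ($W = \frac{4024}{422} = 4024 \cdot \frac{1}{422} = \frac{2012}{211} \approx 9.5355$)
$\sqrt{W - 949 \left(I + 1\right)^{2}} = \sqrt{\frac{2012}{211} - 949 \left(36 + 1\right)^{2}} = \sqrt{\frac{2012}{211} - 949 \cdot 37^{2}} = \sqrt{\frac{2012}{211} - 1299181} = \sqrt{- \frac{274125179}{211}} = \frac{i \sqrt{57840412769}}{211}$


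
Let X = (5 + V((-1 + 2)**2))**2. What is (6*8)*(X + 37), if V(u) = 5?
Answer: 6576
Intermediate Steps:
X = 100 (X = (5 + 5)**2 = 10**2 = 100)
(6*8)*(X + 37) = (6*8)*(100 + 37) = 48*137 = 6576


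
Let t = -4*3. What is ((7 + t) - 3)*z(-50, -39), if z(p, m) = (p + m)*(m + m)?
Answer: -55536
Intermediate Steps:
t = -12
z(p, m) = 2*m*(m + p) (z(p, m) = (m + p)*(2*m) = 2*m*(m + p))
((7 + t) - 3)*z(-50, -39) = ((7 - 12) - 3)*(2*(-39)*(-39 - 50)) = (-5 - 3)*(2*(-39)*(-89)) = -8*6942 = -55536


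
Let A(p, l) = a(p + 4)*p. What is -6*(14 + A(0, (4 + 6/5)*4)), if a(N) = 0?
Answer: -84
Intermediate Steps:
A(p, l) = 0 (A(p, l) = 0*p = 0)
-6*(14 + A(0, (4 + 6/5)*4)) = -6*(14 + 0) = -6*14 = -84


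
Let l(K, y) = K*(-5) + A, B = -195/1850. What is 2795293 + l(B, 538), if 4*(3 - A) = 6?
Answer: 103425916/37 ≈ 2.7953e+6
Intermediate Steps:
A = 3/2 (A = 3 - ¼*6 = 3 - 3/2 = 3/2 ≈ 1.5000)
B = -39/370 (B = -195*1/1850 = -39/370 ≈ -0.10541)
l(K, y) = 3/2 - 5*K (l(K, y) = K*(-5) + 3/2 = -5*K + 3/2 = 3/2 - 5*K)
2795293 + l(B, 538) = 2795293 + (3/2 - 5*(-39/370)) = 2795293 + (3/2 + 39/74) = 2795293 + 75/37 = 103425916/37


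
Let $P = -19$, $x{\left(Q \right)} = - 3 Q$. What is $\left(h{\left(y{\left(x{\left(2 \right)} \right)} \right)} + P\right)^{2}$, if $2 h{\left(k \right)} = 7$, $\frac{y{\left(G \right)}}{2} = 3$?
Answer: $\frac{961}{4} \approx 240.25$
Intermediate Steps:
$y{\left(G \right)} = 6$ ($y{\left(G \right)} = 2 \cdot 3 = 6$)
$h{\left(k \right)} = \frac{7}{2}$ ($h{\left(k \right)} = \frac{1}{2} \cdot 7 = \frac{7}{2}$)
$\left(h{\left(y{\left(x{\left(2 \right)} \right)} \right)} + P\right)^{2} = \left(\frac{7}{2} - 19\right)^{2} = \left(- \frac{31}{2}\right)^{2} = \frac{961}{4}$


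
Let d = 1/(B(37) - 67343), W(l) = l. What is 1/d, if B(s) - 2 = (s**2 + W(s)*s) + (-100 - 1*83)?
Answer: -64786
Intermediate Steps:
B(s) = -181 + 2*s**2 (B(s) = 2 + ((s**2 + s*s) + (-100 - 1*83)) = 2 + ((s**2 + s**2) + (-100 - 83)) = 2 + (2*s**2 - 183) = 2 + (-183 + 2*s**2) = -181 + 2*s**2)
d = -1/64786 (d = 1/((-181 + 2*37**2) - 67343) = 1/((-181 + 2*1369) - 67343) = 1/((-181 + 2738) - 67343) = 1/(2557 - 67343) = 1/(-64786) = -1/64786 ≈ -1.5435e-5)
1/d = 1/(-1/64786) = -64786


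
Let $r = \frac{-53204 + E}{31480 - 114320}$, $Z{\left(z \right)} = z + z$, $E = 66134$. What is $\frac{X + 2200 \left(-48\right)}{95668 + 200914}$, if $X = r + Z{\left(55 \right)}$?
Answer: $- \frac{873880453}{2456885288} \approx -0.35569$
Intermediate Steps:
$Z{\left(z \right)} = 2 z$
$r = - \frac{1293}{8284}$ ($r = \frac{-53204 + 66134}{31480 - 114320} = \frac{12930}{-82840} = 12930 \left(- \frac{1}{82840}\right) = - \frac{1293}{8284} \approx -0.15608$)
$X = \frac{909947}{8284}$ ($X = - \frac{1293}{8284} + 2 \cdot 55 = - \frac{1293}{8284} + 110 = \frac{909947}{8284} \approx 109.84$)
$\frac{X + 2200 \left(-48\right)}{95668 + 200914} = \frac{\frac{909947}{8284} + 2200 \left(-48\right)}{95668 + 200914} = \frac{\frac{909947}{8284} - 105600}{296582} = \left(- \frac{873880453}{8284}\right) \frac{1}{296582} = - \frac{873880453}{2456885288}$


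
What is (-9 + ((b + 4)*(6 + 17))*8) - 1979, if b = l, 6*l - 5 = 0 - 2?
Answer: -1160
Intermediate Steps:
l = ½ (l = ⅚ + (0 - 2)/6 = ⅚ + (⅙)*(-2) = ⅚ - ⅓ = ½ ≈ 0.50000)
b = ½ ≈ 0.50000
(-9 + ((b + 4)*(6 + 17))*8) - 1979 = (-9 + ((½ + 4)*(6 + 17))*8) - 1979 = (-9 + ((9/2)*23)*8) - 1979 = (-9 + (207/2)*8) - 1979 = (-9 + 828) - 1979 = 819 - 1979 = -1160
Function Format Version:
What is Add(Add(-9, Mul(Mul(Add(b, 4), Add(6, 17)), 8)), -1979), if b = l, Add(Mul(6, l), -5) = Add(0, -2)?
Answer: -1160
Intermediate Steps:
l = Rational(1, 2) (l = Add(Rational(5, 6), Mul(Rational(1, 6), Add(0, -2))) = Add(Rational(5, 6), Mul(Rational(1, 6), -2)) = Add(Rational(5, 6), Rational(-1, 3)) = Rational(1, 2) ≈ 0.50000)
b = Rational(1, 2) ≈ 0.50000
Add(Add(-9, Mul(Mul(Add(b, 4), Add(6, 17)), 8)), -1979) = Add(Add(-9, Mul(Mul(Add(Rational(1, 2), 4), Add(6, 17)), 8)), -1979) = Add(Add(-9, Mul(Mul(Rational(9, 2), 23), 8)), -1979) = Add(Add(-9, Mul(Rational(207, 2), 8)), -1979) = Add(Add(-9, 828), -1979) = Add(819, -1979) = -1160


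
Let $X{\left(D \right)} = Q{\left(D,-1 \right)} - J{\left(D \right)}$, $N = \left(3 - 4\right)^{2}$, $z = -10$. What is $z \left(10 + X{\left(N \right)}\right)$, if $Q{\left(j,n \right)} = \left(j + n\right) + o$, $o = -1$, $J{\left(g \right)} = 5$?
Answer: $-40$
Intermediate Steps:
$Q{\left(j,n \right)} = -1 + j + n$ ($Q{\left(j,n \right)} = \left(j + n\right) - 1 = -1 + j + n$)
$N = 1$ ($N = \left(-1\right)^{2} = 1$)
$X{\left(D \right)} = -7 + D$ ($X{\left(D \right)} = \left(-1 + D - 1\right) - 5 = \left(-2 + D\right) - 5 = -7 + D$)
$z \left(10 + X{\left(N \right)}\right) = - 10 \left(10 + \left(-7 + 1\right)\right) = - 10 \left(10 - 6\right) = \left(-10\right) 4 = -40$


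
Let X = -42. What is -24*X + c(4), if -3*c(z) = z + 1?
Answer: 3019/3 ≈ 1006.3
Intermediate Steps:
c(z) = -⅓ - z/3 (c(z) = -(z + 1)/3 = -(1 + z)/3 = -⅓ - z/3)
-24*X + c(4) = -24*(-42) + (-⅓ - ⅓*4) = 1008 + (-⅓ - 4/3) = 1008 - 5/3 = 3019/3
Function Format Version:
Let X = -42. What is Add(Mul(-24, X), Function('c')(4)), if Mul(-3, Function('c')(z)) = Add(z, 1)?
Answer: Rational(3019, 3) ≈ 1006.3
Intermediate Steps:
Function('c')(z) = Add(Rational(-1, 3), Mul(Rational(-1, 3), z)) (Function('c')(z) = Mul(Rational(-1, 3), Add(z, 1)) = Mul(Rational(-1, 3), Add(1, z)) = Add(Rational(-1, 3), Mul(Rational(-1, 3), z)))
Add(Mul(-24, X), Function('c')(4)) = Add(Mul(-24, -42), Add(Rational(-1, 3), Mul(Rational(-1, 3), 4))) = Add(1008, Add(Rational(-1, 3), Rational(-4, 3))) = Add(1008, Rational(-5, 3)) = Rational(3019, 3)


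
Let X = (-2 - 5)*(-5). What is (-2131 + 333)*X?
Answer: -62930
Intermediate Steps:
X = 35 (X = -7*(-5) = 35)
(-2131 + 333)*X = (-2131 + 333)*35 = -1798*35 = -62930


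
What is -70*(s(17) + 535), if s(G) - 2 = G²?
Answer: -57820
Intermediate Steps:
s(G) = 2 + G²
-70*(s(17) + 535) = -70*((2 + 17²) + 535) = -70*((2 + 289) + 535) = -70*(291 + 535) = -70*826 = -57820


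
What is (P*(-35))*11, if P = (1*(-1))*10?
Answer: 3850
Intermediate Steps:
P = -10 (P = -1*10 = -10)
(P*(-35))*11 = -10*(-35)*11 = 350*11 = 3850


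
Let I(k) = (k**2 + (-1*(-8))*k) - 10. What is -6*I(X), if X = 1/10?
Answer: 2757/50 ≈ 55.140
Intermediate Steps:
X = 1/10 ≈ 0.10000
I(k) = -10 + k**2 + 8*k (I(k) = (k**2 + 8*k) - 10 = -10 + k**2 + 8*k)
-6*I(X) = -6*(-10 + (1/10)**2 + 8*(1/10)) = -6*(-10 + 1/100 + 4/5) = -6*(-919/100) = 2757/50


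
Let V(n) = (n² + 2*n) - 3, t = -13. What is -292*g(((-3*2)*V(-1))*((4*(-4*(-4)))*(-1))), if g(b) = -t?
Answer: -3796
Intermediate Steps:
V(n) = -3 + n² + 2*n
g(b) = 13 (g(b) = -1*(-13) = 13)
-292*g(((-3*2)*V(-1))*((4*(-4*(-4)))*(-1))) = -292*13 = -3796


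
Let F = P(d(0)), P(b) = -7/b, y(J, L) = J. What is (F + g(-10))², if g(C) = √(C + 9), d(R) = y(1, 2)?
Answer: (-7 + I)² ≈ 48.0 - 14.0*I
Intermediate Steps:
d(R) = 1
F = -7 (F = -7/1 = -7*1 = -7)
g(C) = √(9 + C)
(F + g(-10))² = (-7 + √(9 - 10))² = (-7 + √(-1))² = (-7 + I)²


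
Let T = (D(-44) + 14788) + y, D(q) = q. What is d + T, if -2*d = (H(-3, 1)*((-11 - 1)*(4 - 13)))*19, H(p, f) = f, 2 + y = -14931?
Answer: -1215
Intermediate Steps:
y = -14933 (y = -2 - 14931 = -14933)
d = -1026 (d = -1*((-11 - 1)*(4 - 13))*19/2 = -1*(-12*(-9))*19/2 = -1*108*19/2 = -54*19 = -½*2052 = -1026)
T = -189 (T = (-44 + 14788) - 14933 = 14744 - 14933 = -189)
d + T = -1026 - 189 = -1215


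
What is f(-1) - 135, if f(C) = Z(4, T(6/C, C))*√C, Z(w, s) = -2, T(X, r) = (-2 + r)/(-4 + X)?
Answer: -135 - 2*I ≈ -135.0 - 2.0*I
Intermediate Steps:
T(X, r) = (-2 + r)/(-4 + X)
f(C) = -2*√C
f(-1) - 135 = -2*I - 135 = -135 - 2*I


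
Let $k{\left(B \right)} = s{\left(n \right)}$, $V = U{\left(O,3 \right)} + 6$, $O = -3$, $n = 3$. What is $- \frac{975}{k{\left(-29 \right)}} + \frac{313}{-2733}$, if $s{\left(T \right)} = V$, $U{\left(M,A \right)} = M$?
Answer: $- \frac{888538}{2733} \approx -325.11$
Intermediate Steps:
$V = 3$ ($V = -3 + 6 = 3$)
$s{\left(T \right)} = 3$
$k{\left(B \right)} = 3$
$- \frac{975}{k{\left(-29 \right)}} + \frac{313}{-2733} = - \frac{975}{3} + \frac{313}{-2733} = \left(-975\right) \frac{1}{3} + 313 \left(- \frac{1}{2733}\right) = -325 - \frac{313}{2733} = - \frac{888538}{2733}$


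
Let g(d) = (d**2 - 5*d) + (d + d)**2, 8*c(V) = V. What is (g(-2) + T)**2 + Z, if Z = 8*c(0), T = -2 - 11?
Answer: 289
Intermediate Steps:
T = -13
c(V) = V/8
g(d) = -5*d + 5*d**2 (g(d) = (d**2 - 5*d) + (2*d)**2 = (d**2 - 5*d) + 4*d**2 = -5*d + 5*d**2)
Z = 0 (Z = 8*((1/8)*0) = 8*0 = 0)
(g(-2) + T)**2 + Z = (5*(-2)*(-1 - 2) - 13)**2 + 0 = (5*(-2)*(-3) - 13)**2 + 0 = (30 - 13)**2 + 0 = 17**2 + 0 = 289 + 0 = 289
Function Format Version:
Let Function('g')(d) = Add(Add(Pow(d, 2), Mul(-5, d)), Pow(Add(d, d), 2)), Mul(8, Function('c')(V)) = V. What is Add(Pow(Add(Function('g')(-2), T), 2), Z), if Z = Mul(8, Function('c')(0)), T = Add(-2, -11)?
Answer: 289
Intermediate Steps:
T = -13
Function('c')(V) = Mul(Rational(1, 8), V)
Function('g')(d) = Add(Mul(-5, d), Mul(5, Pow(d, 2))) (Function('g')(d) = Add(Add(Pow(d, 2), Mul(-5, d)), Pow(Mul(2, d), 2)) = Add(Add(Pow(d, 2), Mul(-5, d)), Mul(4, Pow(d, 2))) = Add(Mul(-5, d), Mul(5, Pow(d, 2))))
Z = 0 (Z = Mul(8, Mul(Rational(1, 8), 0)) = Mul(8, 0) = 0)
Add(Pow(Add(Function('g')(-2), T), 2), Z) = Add(Pow(Add(Mul(5, -2, Add(-1, -2)), -13), 2), 0) = Add(Pow(Add(Mul(5, -2, -3), -13), 2), 0) = Add(Pow(Add(30, -13), 2), 0) = Add(Pow(17, 2), 0) = Add(289, 0) = 289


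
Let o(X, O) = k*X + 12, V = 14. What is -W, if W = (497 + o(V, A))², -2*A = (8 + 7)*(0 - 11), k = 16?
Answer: -537289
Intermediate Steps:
A = 165/2 (A = -(8 + 7)*(0 - 11)/2 = -15*(-11)/2 = -½*(-165) = 165/2 ≈ 82.500)
o(X, O) = 12 + 16*X (o(X, O) = 16*X + 12 = 12 + 16*X)
W = 537289 (W = (497 + (12 + 16*14))² = (497 + (12 + 224))² = (497 + 236)² = 733² = 537289)
-W = -1*537289 = -537289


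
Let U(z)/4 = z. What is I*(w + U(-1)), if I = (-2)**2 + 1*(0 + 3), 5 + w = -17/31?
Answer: -2072/31 ≈ -66.839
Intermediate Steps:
U(z) = 4*z
w = -172/31 (w = -5 - 17/31 = -172/31 ≈ -5.5484)
I = 7 (I = 4 + 1*3 = 4 + 3 = 7)
I*(w + U(-1)) = 7*(-172/31 + 4*(-1)) = 7*(-172/31 - 4) = 7*(-296/31) = -2072/31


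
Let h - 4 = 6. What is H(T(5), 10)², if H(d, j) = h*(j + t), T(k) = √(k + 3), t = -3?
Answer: 4900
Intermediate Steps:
h = 10 (h = 4 + 6 = 10)
T(k) = √(3 + k)
H(d, j) = -30 + 10*j (H(d, j) = 10*(j - 3) = 10*(-3 + j) = -30 + 10*j)
H(T(5), 10)² = (-30 + 10*10)² = (-30 + 100)² = 70² = 4900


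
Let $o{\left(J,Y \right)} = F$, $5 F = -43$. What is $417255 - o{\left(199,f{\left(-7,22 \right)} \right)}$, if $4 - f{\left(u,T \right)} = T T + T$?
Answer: $\frac{2086318}{5} \approx 4.1726 \cdot 10^{5}$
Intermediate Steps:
$F = - \frac{43}{5}$ ($F = \frac{1}{5} \left(-43\right) = - \frac{43}{5} \approx -8.6$)
$f{\left(u,T \right)} = 4 - T - T^{2}$ ($f{\left(u,T \right)} = 4 - \left(T T + T\right) = 4 - \left(T^{2} + T\right) = 4 - \left(T + T^{2}\right) = 4 - T - T^{2}$)
$o{\left(J,Y \right)} = - \frac{43}{5}$
$417255 - o{\left(199,f{\left(-7,22 \right)} \right)} = 417255 - - \frac{43}{5} = 417255 + \frac{43}{5} = \frac{2086318}{5}$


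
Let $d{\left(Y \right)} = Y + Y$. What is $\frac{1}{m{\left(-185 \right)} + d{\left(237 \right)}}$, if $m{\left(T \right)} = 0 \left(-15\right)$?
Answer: $\frac{1}{474} \approx 0.0021097$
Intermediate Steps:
$m{\left(T \right)} = 0$
$d{\left(Y \right)} = 2 Y$
$\frac{1}{m{\left(-185 \right)} + d{\left(237 \right)}} = \frac{1}{0 + 2 \cdot 237} = \frac{1}{0 + 474} = \frac{1}{474}$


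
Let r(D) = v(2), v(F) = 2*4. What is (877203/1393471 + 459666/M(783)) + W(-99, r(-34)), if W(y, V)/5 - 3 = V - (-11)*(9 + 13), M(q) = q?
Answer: 224604905420/121231977 ≈ 1852.7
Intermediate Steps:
v(F) = 8
r(D) = 8
W(y, V) = 1225 + 5*V (W(y, V) = 15 + 5*(V - (-11)*(9 + 13)) = 15 + 5*(V - (-11)*22) = 15 + 5*(V - 1*(-242)) = 15 + 5*(V + 242) = 15 + 5*(242 + V) = 15 + (1210 + 5*V) = 1225 + 5*V)
(877203/1393471 + 459666/M(783)) + W(-99, r(-34)) = (877203/1393471 + 459666/783) + (1225 + 5*8) = (877203*(1/1393471) + 459666*(1/783)) + (1225 + 40) = (877203/1393471 + 51074/87) + 1265 = 71246454515/121231977 + 1265 = 224604905420/121231977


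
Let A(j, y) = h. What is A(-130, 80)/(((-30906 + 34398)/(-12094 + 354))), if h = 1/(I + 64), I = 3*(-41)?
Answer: 2935/51507 ≈ 0.056983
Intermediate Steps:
I = -123
h = -1/59 (h = 1/(-123 + 64) = 1/(-59) = -1/59 ≈ -0.016949)
A(j, y) = -1/59
A(-130, 80)/(((-30906 + 34398)/(-12094 + 354))) = -(-12094 + 354)/(-30906 + 34398)/59 = -1/(59*(3492/(-11740))) = -1/(59*(3492*(-1/11740))) = -1/(59*(-873/2935)) = -1/59*(-2935/873) = 2935/51507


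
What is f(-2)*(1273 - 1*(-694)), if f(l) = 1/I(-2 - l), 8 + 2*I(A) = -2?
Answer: -1967/5 ≈ -393.40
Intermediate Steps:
I(A) = -5 (I(A) = -4 + (1/2)*(-2) = -4 - 1 = -5)
f(l) = -1/5 (f(l) = 1/(-5) = -1/5)
f(-2)*(1273 - 1*(-694)) = -(1273 - 1*(-694))/5 = -(1273 + 694)/5 = -1/5*1967 = -1967/5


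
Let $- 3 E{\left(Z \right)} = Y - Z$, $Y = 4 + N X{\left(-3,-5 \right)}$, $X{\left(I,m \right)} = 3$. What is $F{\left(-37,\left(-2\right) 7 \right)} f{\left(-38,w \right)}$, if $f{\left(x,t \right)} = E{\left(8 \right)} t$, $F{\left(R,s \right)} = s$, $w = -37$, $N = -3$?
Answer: $\frac{6734}{3} \approx 2244.7$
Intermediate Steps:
$Y = -5$ ($Y = 4 - 9 = -5$)
$E{\left(Z \right)} = \frac{5}{3} + \frac{Z}{3}$ ($E{\left(Z \right)} = - \frac{-5 - Z}{3} = \frac{5}{3} + \frac{Z}{3}$)
$f{\left(x,t \right)} = \frac{13 t}{3}$ ($f{\left(x,t \right)} = \left(\frac{5}{3} + \frac{1}{3} \cdot 8\right) t = \left(\frac{5}{3} + \frac{8}{3}\right) t = \frac{13 t}{3}$)
$F{\left(-37,\left(-2\right) 7 \right)} f{\left(-38,w \right)} = \left(-2\right) 7 \cdot \frac{13}{3} \left(-37\right) = \left(-14\right) \left(- \frac{481}{3}\right) = \frac{6734}{3}$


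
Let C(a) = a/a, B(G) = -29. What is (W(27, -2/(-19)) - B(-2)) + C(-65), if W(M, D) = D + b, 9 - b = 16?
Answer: 439/19 ≈ 23.105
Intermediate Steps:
b = -7 (b = 9 - 1*16 = 9 - 16 = -7)
W(M, D) = -7 + D (W(M, D) = D - 7 = -7 + D)
C(a) = 1
(W(27, -2/(-19)) - B(-2)) + C(-65) = ((-7 - 2/(-19)) - 1*(-29)) + 1 = ((-7 - 2*(-1/19)) + 29) + 1 = ((-7 + 2/19) + 29) + 1 = (-131/19 + 29) + 1 = 420/19 + 1 = 439/19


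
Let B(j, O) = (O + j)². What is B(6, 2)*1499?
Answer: 95936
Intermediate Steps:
B(6, 2)*1499 = (2 + 6)²*1499 = 8²*1499 = 64*1499 = 95936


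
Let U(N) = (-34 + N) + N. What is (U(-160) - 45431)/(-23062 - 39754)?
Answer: 45785/62816 ≈ 0.72888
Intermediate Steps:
U(N) = -34 + 2*N
(U(-160) - 45431)/(-23062 - 39754) = ((-34 + 2*(-160)) - 45431)/(-23062 - 39754) = ((-34 - 320) - 45431)/(-62816) = (-354 - 45431)*(-1/62816) = -45785*(-1/62816) = 45785/62816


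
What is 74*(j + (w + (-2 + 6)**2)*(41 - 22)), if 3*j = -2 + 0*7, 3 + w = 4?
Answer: 71558/3 ≈ 23853.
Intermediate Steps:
w = 1 (w = -3 + 4 = 1)
j = -2/3 (j = (-2 + 0*7)/3 = (-2 + 0)/3 = (1/3)*(-2) = -2/3 ≈ -0.66667)
74*(j + (w + (-2 + 6)**2)*(41 - 22)) = 74*(-2/3 + (1 + (-2 + 6)**2)*(41 - 22)) = 74*(-2/3 + (1 + 4**2)*19) = 74*(-2/3 + (1 + 16)*19) = 74*(-2/3 + 17*19) = 74*(-2/3 + 323) = 74*(967/3) = 71558/3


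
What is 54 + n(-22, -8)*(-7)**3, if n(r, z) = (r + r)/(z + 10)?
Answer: 7600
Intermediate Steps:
n(r, z) = 2*r/(10 + z) (n(r, z) = (2*r)/(10 + z) = 2*r/(10 + z))
54 + n(-22, -8)*(-7)**3 = 54 + (2*(-22)/(10 - 8))*(-7)**3 = 54 + (2*(-22)/2)*(-343) = 54 + (2*(-22)*(1/2))*(-343) = 54 - 22*(-343) = 54 + 7546 = 7600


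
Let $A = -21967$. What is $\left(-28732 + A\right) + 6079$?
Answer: $-44620$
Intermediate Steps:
$\left(-28732 + A\right) + 6079 = \left(-28732 - 21967\right) + 6079 = -50699 + 6079 = -44620$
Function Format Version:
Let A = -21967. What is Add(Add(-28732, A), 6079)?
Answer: -44620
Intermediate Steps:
Add(Add(-28732, A), 6079) = Add(Add(-28732, -21967), 6079) = Add(-50699, 6079) = -44620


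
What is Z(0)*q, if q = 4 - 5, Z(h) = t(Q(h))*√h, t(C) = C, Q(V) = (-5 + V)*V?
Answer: 0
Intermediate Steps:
Q(V) = V*(-5 + V)
Z(h) = h^(3/2)*(-5 + h) (Z(h) = (h*(-5 + h))*√h = h^(3/2)*(-5 + h))
q = -1 (q = 4 - 1*5 = 4 - 5 = -1)
Z(0)*q = (0^(3/2)*(-5 + 0))*(-1) = (0*(-5))*(-1) = 0*(-1) = 0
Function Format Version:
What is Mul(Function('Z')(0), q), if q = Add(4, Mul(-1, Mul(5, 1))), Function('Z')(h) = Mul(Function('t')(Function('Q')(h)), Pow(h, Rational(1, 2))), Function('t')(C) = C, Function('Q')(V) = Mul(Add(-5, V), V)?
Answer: 0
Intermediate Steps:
Function('Q')(V) = Mul(V, Add(-5, V))
Function('Z')(h) = Mul(Pow(h, Rational(3, 2)), Add(-5, h)) (Function('Z')(h) = Mul(Mul(h, Add(-5, h)), Pow(h, Rational(1, 2))) = Mul(Pow(h, Rational(3, 2)), Add(-5, h)))
q = -1 (q = Add(4, Mul(-1, 5)) = Add(4, -5) = -1)
Mul(Function('Z')(0), q) = Mul(Mul(Pow(0, Rational(3, 2)), Add(-5, 0)), -1) = Mul(Mul(0, -5), -1) = Mul(0, -1) = 0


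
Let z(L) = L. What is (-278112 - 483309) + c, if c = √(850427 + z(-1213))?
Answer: -761421 + √849214 ≈ -7.6050e+5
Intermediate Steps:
c = √849214 (c = √(850427 - 1213) = √849214 ≈ 921.53)
(-278112 - 483309) + c = (-278112 - 483309) + √849214 = -761421 + √849214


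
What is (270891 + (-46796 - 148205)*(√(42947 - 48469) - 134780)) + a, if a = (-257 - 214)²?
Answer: 26282727512 - 195001*I*√5522 ≈ 2.6283e+10 - 1.4491e+7*I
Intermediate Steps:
a = 221841 (a = (-471)² = 221841)
(270891 + (-46796 - 148205)*(√(42947 - 48469) - 134780)) + a = (270891 + (-46796 - 148205)*(√(42947 - 48469) - 134780)) + 221841 = (270891 - 195001*(√(-5522) - 134780)) + 221841 = (270891 - 195001*(I*√5522 - 134780)) + 221841 = (270891 - 195001*(-134780 + I*√5522)) + 221841 = (270891 + (26282234780 - 195001*I*√5522)) + 221841 = (26282505671 - 195001*I*√5522) + 221841 = 26282727512 - 195001*I*√5522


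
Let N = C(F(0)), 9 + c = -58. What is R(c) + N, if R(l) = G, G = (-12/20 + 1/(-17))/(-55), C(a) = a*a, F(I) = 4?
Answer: 74856/4675 ≈ 16.012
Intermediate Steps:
c = -67 (c = -9 - 58 = -67)
C(a) = a²
N = 16 (N = 4² = 16)
G = 56/4675 (G = (-12*1/20 + 1*(-1/17))*(-1/55) = (-⅗ - 1/17)*(-1/55) = -56/85*(-1/55) = 56/4675 ≈ 0.011979)
R(l) = 56/4675
R(c) + N = 56/4675 + 16 = 74856/4675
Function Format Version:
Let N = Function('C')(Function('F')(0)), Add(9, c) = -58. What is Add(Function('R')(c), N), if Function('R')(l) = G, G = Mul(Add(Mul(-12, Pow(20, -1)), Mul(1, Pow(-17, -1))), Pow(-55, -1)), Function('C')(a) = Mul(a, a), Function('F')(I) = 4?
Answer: Rational(74856, 4675) ≈ 16.012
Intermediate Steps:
c = -67 (c = Add(-9, -58) = -67)
Function('C')(a) = Pow(a, 2)
N = 16 (N = Pow(4, 2) = 16)
G = Rational(56, 4675) (G = Mul(Add(Mul(-12, Rational(1, 20)), Mul(1, Rational(-1, 17))), Rational(-1, 55)) = Mul(Add(Rational(-3, 5), Rational(-1, 17)), Rational(-1, 55)) = Mul(Rational(-56, 85), Rational(-1, 55)) = Rational(56, 4675) ≈ 0.011979)
Function('R')(l) = Rational(56, 4675)
Add(Function('R')(c), N) = Add(Rational(56, 4675), 16) = Rational(74856, 4675)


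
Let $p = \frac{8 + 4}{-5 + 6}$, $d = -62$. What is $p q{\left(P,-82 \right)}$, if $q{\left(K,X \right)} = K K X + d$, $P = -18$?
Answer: $-319560$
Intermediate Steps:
$p = 12$ ($p = \frac{12}{1} = 12 \cdot 1 = 12$)
$q{\left(K,X \right)} = -62 + X K^{2}$ ($q{\left(K,X \right)} = K K X - 62 = K^{2} X - 62 = X K^{2} - 62 = -62 + X K^{2}$)
$p q{\left(P,-82 \right)} = 12 \left(-62 - 82 \left(-18\right)^{2}\right) = 12 \left(-62 - 26568\right) = 12 \left(-26630\right) = -319560$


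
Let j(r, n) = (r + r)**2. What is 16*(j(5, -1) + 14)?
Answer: 1824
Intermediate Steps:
j(r, n) = 4*r**2 (j(r, n) = (2*r)**2 = 4*r**2)
16*(j(5, -1) + 14) = 16*(4*5**2 + 14) = 16*(4*25 + 14) = 16*(100 + 14) = 16*114 = 1824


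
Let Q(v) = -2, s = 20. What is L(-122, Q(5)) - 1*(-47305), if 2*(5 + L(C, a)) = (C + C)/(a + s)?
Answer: 425639/9 ≈ 47293.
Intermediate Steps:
L(C, a) = -5 + C/(20 + a) (L(C, a) = -5 + ((C + C)/(a + 20))/2 = -5 + ((2*C)/(20 + a))/2 = -5 + (2*C/(20 + a))/2 = -5 + C/(20 + a))
L(-122, Q(5)) - 1*(-47305) = (-100 - 122 - 5*(-2))/(20 - 2) - 1*(-47305) = (-100 - 122 + 10)/18 + 47305 = (1/18)*(-212) + 47305 = -106/9 + 47305 = 425639/9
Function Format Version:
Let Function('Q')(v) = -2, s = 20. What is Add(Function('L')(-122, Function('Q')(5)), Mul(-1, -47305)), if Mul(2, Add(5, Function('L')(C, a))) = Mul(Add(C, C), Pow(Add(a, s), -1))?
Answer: Rational(425639, 9) ≈ 47293.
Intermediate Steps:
Function('L')(C, a) = Add(-5, Mul(C, Pow(Add(20, a), -1))) (Function('L')(C, a) = Add(-5, Mul(Rational(1, 2), Mul(Add(C, C), Pow(Add(a, 20), -1)))) = Add(-5, Mul(Rational(1, 2), Mul(Mul(2, C), Pow(Add(20, a), -1)))) = Add(-5, Mul(Rational(1, 2), Mul(2, C, Pow(Add(20, a), -1)))) = Add(-5, Mul(C, Pow(Add(20, a), -1))))
Add(Function('L')(-122, Function('Q')(5)), Mul(-1, -47305)) = Add(Mul(Pow(Add(20, -2), -1), Add(-100, -122, Mul(-5, -2))), Mul(-1, -47305)) = Add(Mul(Pow(18, -1), Add(-100, -122, 10)), 47305) = Add(Mul(Rational(1, 18), -212), 47305) = Add(Rational(-106, 9), 47305) = Rational(425639, 9)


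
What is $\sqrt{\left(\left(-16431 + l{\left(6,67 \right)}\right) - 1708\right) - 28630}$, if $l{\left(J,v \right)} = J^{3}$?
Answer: $i \sqrt{46553} \approx 215.76 i$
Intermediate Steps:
$\sqrt{\left(\left(-16431 + l{\left(6,67 \right)}\right) - 1708\right) - 28630} = \sqrt{\left(\left(-16431 + 6^{3}\right) - 1708\right) - 28630} = \sqrt{\left(\left(-16431 + 216\right) - 1708\right) - 28630} = \sqrt{\left(-16215 - 1708\right) - 28630} = \sqrt{-17923 - 28630} = \sqrt{-46553} = i \sqrt{46553}$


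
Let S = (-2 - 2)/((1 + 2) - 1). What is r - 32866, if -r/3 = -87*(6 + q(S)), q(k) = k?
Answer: -31822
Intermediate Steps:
S = -2 (S = -4/(3 - 1) = -4/2 = -4*½ = -2)
r = 1044 (r = -(-261)*(6 - 2) = -(-261)*4 = -3*(-348) = 1044)
r - 32866 = 1044 - 32866 = -31822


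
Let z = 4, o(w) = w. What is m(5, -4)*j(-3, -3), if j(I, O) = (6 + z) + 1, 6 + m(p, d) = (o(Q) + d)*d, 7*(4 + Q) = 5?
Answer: 1782/7 ≈ 254.57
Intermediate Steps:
Q = -23/7 (Q = -4 + (⅐)*5 = -4 + 5/7 = -23/7 ≈ -3.2857)
m(p, d) = -6 + d*(-23/7 + d) (m(p, d) = -6 + (-23/7 + d)*d = -6 + d*(-23/7 + d))
j(I, O) = 11 (j(I, O) = (6 + 4) + 1 = 10 + 1 = 11)
m(5, -4)*j(-3, -3) = (-6 + (-4)² - 23/7*(-4))*11 = (-6 + 16 + 92/7)*11 = (162/7)*11 = 1782/7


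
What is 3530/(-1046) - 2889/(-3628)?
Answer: -4892473/1897444 ≈ -2.5785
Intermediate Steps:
3530/(-1046) - 2889/(-3628) = 3530*(-1/1046) - 2889*(-1/3628) = -1765/523 + 2889/3628 = -4892473/1897444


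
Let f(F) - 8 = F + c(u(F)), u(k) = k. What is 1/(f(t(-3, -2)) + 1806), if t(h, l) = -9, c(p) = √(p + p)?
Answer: 1805/3258043 - 3*I*√2/3258043 ≈ 0.00055401 - 1.3022e-6*I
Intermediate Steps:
c(p) = √2*√p (c(p) = √(2*p) = √2*√p)
f(F) = 8 + F + √2*√F (f(F) = 8 + (F + √2*√F) = 8 + F + √2*√F)
1/(f(t(-3, -2)) + 1806) = 1/((8 - 9 + √2*√(-9)) + 1806) = 1/((8 - 9 + √2*(3*I)) + 1806) = 1/((8 - 9 + 3*I*√2) + 1806) = 1/((-1 + 3*I*√2) + 1806) = 1/(1805 + 3*I*√2)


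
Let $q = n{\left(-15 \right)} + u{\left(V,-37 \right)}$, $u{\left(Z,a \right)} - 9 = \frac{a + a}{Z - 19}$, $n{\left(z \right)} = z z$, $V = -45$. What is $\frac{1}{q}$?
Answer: $\frac{32}{7525} \approx 0.0042525$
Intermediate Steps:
$n{\left(z \right)} = z^{2}$
$u{\left(Z,a \right)} = 9 + \frac{2 a}{-19 + Z}$ ($u{\left(Z,a \right)} = 9 + \frac{a + a}{Z - 19} = 9 + \frac{2 a}{-19 + Z}$)
$q = \frac{7525}{32}$ ($q = \left(-15\right)^{2} + \frac{-171 + 2 \left(-37\right) + 9 \left(-45\right)}{-19 - 45} = 225 + \frac{-171 - 74 - 405}{-64} = 225 - - \frac{325}{32} = 225 + \frac{325}{32} = \frac{7525}{32} \approx 235.16$)
$\frac{1}{q} = \frac{1}{\frac{7525}{32}} = \frac{32}{7525}$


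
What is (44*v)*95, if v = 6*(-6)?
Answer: -150480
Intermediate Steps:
v = -36
(44*v)*95 = (44*(-36))*95 = -1584*95 = -150480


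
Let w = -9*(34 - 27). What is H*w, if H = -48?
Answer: 3024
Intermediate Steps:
w = -63 (w = -9*7 = -63)
H*w = -48*(-63) = 3024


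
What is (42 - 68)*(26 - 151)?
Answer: 3250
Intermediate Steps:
(42 - 68)*(26 - 151) = -26*(-125) = 3250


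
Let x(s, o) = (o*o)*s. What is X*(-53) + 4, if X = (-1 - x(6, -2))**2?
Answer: -33121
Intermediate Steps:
x(s, o) = s*o**2 (x(s, o) = o**2*s = s*o**2)
X = 625 (X = (-1 - 6*(-2)**2)**2 = (-1 - 6*4)**2 = (-1 - 1*24)**2 = (-1 - 24)**2 = (-25)**2 = 625)
X*(-53) + 4 = 625*(-53) + 4 = -33125 + 4 = -33121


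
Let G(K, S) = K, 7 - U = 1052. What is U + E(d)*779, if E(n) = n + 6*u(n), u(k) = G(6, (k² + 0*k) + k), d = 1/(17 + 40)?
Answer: 81038/3 ≈ 27013.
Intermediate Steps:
U = -1045 (U = 7 - 1*1052 = 7 - 1052 = -1045)
d = 1/57 ≈ 0.017544
u(k) = 6
E(n) = 36 + n (E(n) = n + 6*6 = n + 36 = 36 + n)
U + E(d)*779 = -1045 + (36 + 1/57)*779 = -1045 + (2053/57)*779 = -1045 + 84173/3 = 81038/3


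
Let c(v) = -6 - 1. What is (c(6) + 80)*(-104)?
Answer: -7592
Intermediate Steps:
c(v) = -7
(c(6) + 80)*(-104) = (-7 + 80)*(-104) = 73*(-104) = -7592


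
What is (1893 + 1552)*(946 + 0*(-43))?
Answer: 3258970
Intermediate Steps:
(1893 + 1552)*(946 + 0*(-43)) = 3445*(946 + 0) = 3445*946 = 3258970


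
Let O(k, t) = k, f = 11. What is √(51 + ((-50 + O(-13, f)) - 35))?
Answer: I*√47 ≈ 6.8557*I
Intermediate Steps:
√(51 + ((-50 + O(-13, f)) - 35)) = √(51 + ((-50 - 13) - 35)) = √(51 + (-63 - 35)) = √(51 - 98) = √(-47) = I*√47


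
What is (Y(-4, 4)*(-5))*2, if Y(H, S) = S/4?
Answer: -10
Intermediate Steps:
Y(H, S) = S/4 (Y(H, S) = S*(¼) = S/4)
(Y(-4, 4)*(-5))*2 = (((¼)*4)*(-5))*2 = (1*(-5))*2 = -5*2 = -10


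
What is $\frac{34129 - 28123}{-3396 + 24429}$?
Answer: $\frac{2002}{7011} \approx 0.28555$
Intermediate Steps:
$\frac{34129 - 28123}{-3396 + 24429} = \frac{6006}{21033} = 6006 \cdot \frac{1}{21033} = \frac{2002}{7011}$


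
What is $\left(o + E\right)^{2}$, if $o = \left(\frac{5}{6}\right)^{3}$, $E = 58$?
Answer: $\frac{160098409}{46656} \approx 3431.5$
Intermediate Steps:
$o = \frac{125}{216}$ ($o = \left(5 \cdot \frac{1}{6}\right)^{3} = \left(\frac{5}{6}\right)^{3} = \frac{125}{216} \approx 0.5787$)
$\left(o + E\right)^{2} = \left(\frac{125}{216} + 58\right)^{2} = \left(\frac{12653}{216}\right)^{2} = \frac{160098409}{46656}$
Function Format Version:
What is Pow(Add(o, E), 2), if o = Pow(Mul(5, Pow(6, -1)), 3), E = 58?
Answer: Rational(160098409, 46656) ≈ 3431.5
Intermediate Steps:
o = Rational(125, 216) (o = Pow(Mul(5, Rational(1, 6)), 3) = Pow(Rational(5, 6), 3) = Rational(125, 216) ≈ 0.57870)
Pow(Add(o, E), 2) = Pow(Add(Rational(125, 216), 58), 2) = Pow(Rational(12653, 216), 2) = Rational(160098409, 46656)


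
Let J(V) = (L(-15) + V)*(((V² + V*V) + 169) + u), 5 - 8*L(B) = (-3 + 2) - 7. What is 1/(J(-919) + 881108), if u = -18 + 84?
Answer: -8/12391142159 ≈ -6.4562e-10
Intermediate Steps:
L(B) = 13/8 (L(B) = 5/8 - ((-3 + 2) - 7)/8 = 5/8 - (-1 - 7)/8 = 5/8 - ⅛*(-8) = 5/8 + 1 = 13/8)
u = 66
J(V) = (235 + 2*V²)*(13/8 + V) (J(V) = (13/8 + V)*(((V² + V*V) + 169) + 66) = (13/8 + V)*(((V² + V²) + 169) + 66) = (13/8 + V)*((2*V² + 169) + 66) = (13/8 + V)*((169 + 2*V²) + 66) = (13/8 + V)*(235 + 2*V²) = (235 + 2*V²)*(13/8 + V))
1/(J(-919) + 881108) = 1/((3055/8 + 2*(-919)³ + 235*(-919) + (13/4)*(-919)²) + 881108) = 1/((3055/8 + 2*(-776151559) - 215965 + (13/4)*844561) + 881108) = 1/((3055/8 - 1552303118 - 215965 + 10979293/4) + 881108) = 1/(-12398191023/8 + 881108) = 1/(-12391142159/8) = -8/12391142159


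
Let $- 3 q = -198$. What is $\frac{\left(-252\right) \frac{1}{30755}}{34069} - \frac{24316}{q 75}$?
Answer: $- \frac{363973054706}{74093869575} \approx -4.9123$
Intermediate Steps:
$q = 66$ ($q = \left(- \frac{1}{3}\right) \left(-198\right) = 66$)
$\frac{\left(-252\right) \frac{1}{30755}}{34069} - \frac{24316}{q 75} = \frac{\left(-252\right) \frac{1}{30755}}{34069} - \frac{24316}{66 \cdot 75} = \left(-252\right) \frac{1}{30755} \cdot \frac{1}{34069} - \frac{24316}{4950} = \left(- \frac{252}{30755}\right) \frac{1}{34069} - \frac{12158}{2475} = - \frac{36}{149684585} - \frac{12158}{2475} = - \frac{363973054706}{74093869575}$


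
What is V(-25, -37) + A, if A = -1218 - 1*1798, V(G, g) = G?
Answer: -3041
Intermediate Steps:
A = -3016 (A = -1218 - 1798 = -3016)
V(-25, -37) + A = -25 - 3016 = -3041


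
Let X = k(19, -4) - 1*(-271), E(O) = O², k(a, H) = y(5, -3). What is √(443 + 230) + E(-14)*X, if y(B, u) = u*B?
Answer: 50176 + √673 ≈ 50202.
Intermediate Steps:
y(B, u) = B*u
k(a, H) = -15 (k(a, H) = 5*(-3) = -15)
X = 256 (X = -15 - 1*(-271) = -15 + 271 = 256)
√(443 + 230) + E(-14)*X = √(443 + 230) + (-14)²*256 = √673 + 196*256 = √673 + 50176 = 50176 + √673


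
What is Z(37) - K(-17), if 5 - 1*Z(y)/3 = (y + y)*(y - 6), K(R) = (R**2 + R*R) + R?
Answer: -7428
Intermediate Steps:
K(R) = R + 2*R**2 (K(R) = (R**2 + R**2) + R = 2*R**2 + R = R + 2*R**2)
Z(y) = 15 - 6*y*(-6 + y) (Z(y) = 15 - 3*(y + y)*(y - 6) = 15 - 3*2*y*(-6 + y) = 15 - 6*y*(-6 + y))
Z(37) - K(-17) = (15 - 6*37**2 + 36*37) - (-17)*(1 + 2*(-17)) = (15 - 6*1369 + 1332) - (-17)*(1 - 34) = (15 - 8214 + 1332) - (-17)*(-33) = -6867 - 1*561 = -6867 - 561 = -7428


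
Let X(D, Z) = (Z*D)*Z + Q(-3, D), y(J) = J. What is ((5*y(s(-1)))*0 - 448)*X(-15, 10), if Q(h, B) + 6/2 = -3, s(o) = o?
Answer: 674688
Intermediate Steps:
Q(h, B) = -6 (Q(h, B) = -3 - 3 = -6)
X(D, Z) = -6 + D*Z² (X(D, Z) = (Z*D)*Z - 6 = (D*Z)*Z - 6 = D*Z² - 6 = -6 + D*Z²)
((5*y(s(-1)))*0 - 448)*X(-15, 10) = ((5*(-1))*0 - 448)*(-6 - 15*10²) = (-5*0 - 448)*(-6 - 15*100) = (0 - 448)*(-6 - 1500) = -448*(-1506) = 674688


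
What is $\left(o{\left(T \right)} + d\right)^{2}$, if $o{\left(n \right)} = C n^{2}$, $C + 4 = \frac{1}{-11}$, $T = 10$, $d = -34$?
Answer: $\frac{23755876}{121} \approx 1.9633 \cdot 10^{5}$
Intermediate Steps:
$C = - \frac{45}{11}$ ($C = -4 + \frac{1}{-11} = -4 - \frac{1}{11} = - \frac{45}{11} \approx -4.0909$)
$o{\left(n \right)} = - \frac{45 n^{2}}{11}$
$\left(o{\left(T \right)} + d\right)^{2} = \left(- \frac{45 \cdot 10^{2}}{11} - 34\right)^{2} = \left(\left(- \frac{45}{11}\right) 100 - 34\right)^{2} = \left(- \frac{4500}{11} - 34\right)^{2} = \left(- \frac{4874}{11}\right)^{2} = \frac{23755876}{121}$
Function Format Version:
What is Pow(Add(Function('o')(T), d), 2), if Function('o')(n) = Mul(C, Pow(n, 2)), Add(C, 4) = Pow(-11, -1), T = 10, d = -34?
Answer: Rational(23755876, 121) ≈ 1.9633e+5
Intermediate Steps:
C = Rational(-45, 11) (C = Add(-4, Pow(-11, -1)) = Add(-4, Rational(-1, 11)) = Rational(-45, 11) ≈ -4.0909)
Function('o')(n) = Mul(Rational(-45, 11), Pow(n, 2))
Pow(Add(Function('o')(T), d), 2) = Pow(Add(Mul(Rational(-45, 11), Pow(10, 2)), -34), 2) = Pow(Add(Mul(Rational(-45, 11), 100), -34), 2) = Pow(Add(Rational(-4500, 11), -34), 2) = Pow(Rational(-4874, 11), 2) = Rational(23755876, 121)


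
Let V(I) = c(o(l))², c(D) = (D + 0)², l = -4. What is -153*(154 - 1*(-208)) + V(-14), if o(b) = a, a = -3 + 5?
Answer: -55370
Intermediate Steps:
a = 2
o(b) = 2
c(D) = D²
V(I) = 16 (V(I) = (2²)² = 4² = 16)
-153*(154 - 1*(-208)) + V(-14) = -153*(154 - 1*(-208)) + 16 = -153*(154 + 208) + 16 = -153*362 + 16 = -55386 + 16 = -55370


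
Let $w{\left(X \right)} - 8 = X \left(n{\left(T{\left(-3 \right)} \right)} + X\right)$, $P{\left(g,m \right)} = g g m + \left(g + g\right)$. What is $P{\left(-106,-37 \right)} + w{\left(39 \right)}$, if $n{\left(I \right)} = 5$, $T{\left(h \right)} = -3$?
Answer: $-414220$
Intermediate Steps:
$P{\left(g,m \right)} = 2 g + m g^{2}$ ($P{\left(g,m \right)} = g^{2} m + 2 g = m g^{2} + 2 g = 2 g + m g^{2}$)
$w{\left(X \right)} = 8 + X \left(5 + X\right)$
$P{\left(-106,-37 \right)} + w{\left(39 \right)} = - 106 \left(2 - -3922\right) + \left(8 + 39^{2} + 5 \cdot 39\right) = - 106 \left(2 + 3922\right) + \left(8 + 1521 + 195\right) = \left(-106\right) 3924 + 1724 = -415944 + 1724 = -414220$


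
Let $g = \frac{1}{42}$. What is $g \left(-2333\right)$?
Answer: $- \frac{2333}{42} \approx -55.548$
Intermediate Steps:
$g = \frac{1}{42} \approx 0.02381$
$g \left(-2333\right) = \frac{1}{42} \left(-2333\right) = - \frac{2333}{42}$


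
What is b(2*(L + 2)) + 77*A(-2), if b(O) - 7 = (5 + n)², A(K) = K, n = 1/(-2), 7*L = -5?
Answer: -507/4 ≈ -126.75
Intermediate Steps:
L = -5/7 (L = (⅐)*(-5) = -5/7 ≈ -0.71429)
n = -½ ≈ -0.50000
b(O) = 109/4 (b(O) = 7 + (5 - ½)² = 7 + (9/2)² = 7 + 81/4 = 109/4)
b(2*(L + 2)) + 77*A(-2) = 109/4 + 77*(-2) = 109/4 - 154 = -507/4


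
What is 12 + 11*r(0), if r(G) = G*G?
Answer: 12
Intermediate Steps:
r(G) = G²
12 + 11*r(0) = 12 + 11*0² = 12 + 11*0 = 12 + 0 = 12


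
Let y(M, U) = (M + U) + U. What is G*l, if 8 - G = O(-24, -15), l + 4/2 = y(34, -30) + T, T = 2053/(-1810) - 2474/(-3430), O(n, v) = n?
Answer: -56446800/62083 ≈ -909.21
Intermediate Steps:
y(M, U) = M + 2*U
T = -51277/124166 (T = 2053*(-1/1810) - 2474*(-1/3430) = -2053/1810 + 1237/1715 = -51277/124166 ≈ -0.41297)
l = -3527925/124166 (l = -2 + ((34 + 2*(-30)) - 51277/124166) = -2 + ((34 - 60) - 51277/124166) = -2 + (-26 - 51277/124166) = -2 - 3279593/124166 = -3527925/124166 ≈ -28.413)
G = 32 (G = 8 - 1*(-24) = 8 + 24 = 32)
G*l = 32*(-3527925/124166) = -56446800/62083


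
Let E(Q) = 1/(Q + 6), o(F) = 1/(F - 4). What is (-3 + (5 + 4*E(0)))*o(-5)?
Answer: -8/27 ≈ -0.29630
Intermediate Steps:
o(F) = 1/(-4 + F)
E(Q) = 1/(6 + Q)
(-3 + (5 + 4*E(0)))*o(-5) = (-3 + (5 + 4/(6 + 0)))/(-4 - 5) = (-3 + (5 + 4/6))/(-9) = (-3 + (5 + 4*(⅙)))*(-⅑) = (-3 + (5 + ⅔))*(-⅑) = (-3 + 17/3)*(-⅑) = (8/3)*(-⅑) = -8/27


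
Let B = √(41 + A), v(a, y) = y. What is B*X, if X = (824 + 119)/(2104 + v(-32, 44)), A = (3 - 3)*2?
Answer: 943*√41/2148 ≈ 2.8111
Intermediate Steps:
A = 0 (A = 0*2 = 0)
B = √41 (B = √(41 + 0) = √41 ≈ 6.4031)
X = 943/2148 (X = (824 + 119)/(2104 + 44) = 943/2148 ≈ 0.43901)
B*X = √41*(943/2148) = 943*√41/2148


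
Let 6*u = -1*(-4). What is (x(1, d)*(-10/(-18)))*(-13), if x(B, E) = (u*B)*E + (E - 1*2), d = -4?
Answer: 1690/27 ≈ 62.593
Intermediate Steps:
u = ⅔ (u = (-1*(-4))/6 = (⅙)*4 = ⅔ ≈ 0.66667)
x(B, E) = -2 + E + 2*B*E/3 (x(B, E) = (2*B/3)*E + (E - 1*2) = 2*B*E/3 + (E - 2) = 2*B*E/3 + (-2 + E) = -2 + E + 2*B*E/3)
(x(1, d)*(-10/(-18)))*(-13) = ((-2 - 4 + (⅔)*1*(-4))*(-10/(-18)))*(-13) = ((-2 - 4 - 8/3)*(-10*(-1/18)))*(-13) = -26/3*5/9*(-13) = -130/27*(-13) = 1690/27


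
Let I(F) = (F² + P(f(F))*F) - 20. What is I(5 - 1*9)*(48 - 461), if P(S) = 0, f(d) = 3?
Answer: 1652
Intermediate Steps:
I(F) = -20 + F² (I(F) = (F² + 0*F) - 20 = (F² + 0) - 20 = F² - 20 = -20 + F²)
I(5 - 1*9)*(48 - 461) = (-20 + (5 - 1*9)²)*(48 - 461) = (-20 + (5 - 9)²)*(-413) = (-20 + (-4)²)*(-413) = (-20 + 16)*(-413) = -4*(-413) = 1652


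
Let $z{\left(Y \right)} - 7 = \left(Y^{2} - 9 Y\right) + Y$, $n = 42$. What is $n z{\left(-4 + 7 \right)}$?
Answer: $-336$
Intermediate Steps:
$z{\left(Y \right)} = 7 + Y^{2} - 8 Y$ ($z{\left(Y \right)} = 7 + \left(\left(Y^{2} - 9 Y\right) + Y\right) = 7 + \left(Y^{2} - 8 Y\right) = 7 + Y^{2} - 8 Y$)
$n z{\left(-4 + 7 \right)} = 42 \left(7 + \left(-4 + 7\right)^{2} - 8 \left(-4 + 7\right)\right) = 42 \left(7 + 3^{2} - 24\right) = 42 \left(7 + 9 - 24\right) = 42 \left(-8\right) = -336$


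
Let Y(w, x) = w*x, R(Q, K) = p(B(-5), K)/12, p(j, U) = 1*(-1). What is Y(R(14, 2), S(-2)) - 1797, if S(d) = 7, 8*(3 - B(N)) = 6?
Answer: -21571/12 ≈ -1797.6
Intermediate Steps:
B(N) = 9/4 (B(N) = 3 - 1/8*6 = 3 - 3/4 = 9/4)
p(j, U) = -1
R(Q, K) = -1/12
Y(R(14, 2), S(-2)) - 1797 = -1/12*7 - 1797 = -7/12 - 1797 = -21571/12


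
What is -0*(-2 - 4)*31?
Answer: 0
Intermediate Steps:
-0*(-2 - 4)*31 = -0*(-6)*31 = -34*0*31 = 0*31 = 0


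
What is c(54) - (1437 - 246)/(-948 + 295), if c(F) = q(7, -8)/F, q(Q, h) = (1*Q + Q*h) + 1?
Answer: 5495/5877 ≈ 0.93500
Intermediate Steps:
q(Q, h) = 1 + Q + Q*h (q(Q, h) = (Q + Q*h) + 1 = 1 + Q + Q*h)
c(F) = -48/F (c(F) = (1 + 7 + 7*(-8))/F = (1 + 7 - 56)/F = -48/F)
c(54) - (1437 - 246)/(-948 + 295) = -48/54 - (1437 - 246)/(-948 + 295) = -48*1/54 - 1191/(-653) = -8/9 - 1191*(-1)/653 = -8/9 - 1*(-1191/653) = -8/9 + 1191/653 = 5495/5877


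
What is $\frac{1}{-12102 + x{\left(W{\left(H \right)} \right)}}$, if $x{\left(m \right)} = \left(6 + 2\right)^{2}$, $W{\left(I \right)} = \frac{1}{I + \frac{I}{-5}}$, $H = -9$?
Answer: $- \frac{1}{12038} \approx -8.307 \cdot 10^{-5}$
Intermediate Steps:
$W{\left(I \right)} = \frac{5}{4 I}$ ($W{\left(I \right)} = \frac{1}{I + I \left(- \frac{1}{5}\right)} = \frac{1}{I - \frac{I}{5}} = \frac{1}{\frac{4}{5} I} = \frac{5}{4 I}$)
$x{\left(m \right)} = 64$ ($x{\left(m \right)} = 8^{2} = 64$)
$\frac{1}{-12102 + x{\left(W{\left(H \right)} \right)}} = \frac{1}{-12102 + 64} = \frac{1}{-12038} = - \frac{1}{12038}$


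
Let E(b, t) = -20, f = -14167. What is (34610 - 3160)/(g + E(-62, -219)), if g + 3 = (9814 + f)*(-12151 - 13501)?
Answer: 31450/111663133 ≈ 0.00028165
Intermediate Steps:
g = 111663153 (g = -3 + (9814 - 14167)*(-12151 - 13501) = -3 - 4353*(-25652) = -3 + 111663156 = 111663153)
(34610 - 3160)/(g + E(-62, -219)) = (34610 - 3160)/(111663153 - 20) = 31450/111663133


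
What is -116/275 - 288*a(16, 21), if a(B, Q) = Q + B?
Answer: -2930516/275 ≈ -10656.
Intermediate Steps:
a(B, Q) = B + Q
-116/275 - 288*a(16, 21) = -116/275 - 288*(16 + 21) = -116*1/275 - 288*37 = -116/275 - 10656 = -2930516/275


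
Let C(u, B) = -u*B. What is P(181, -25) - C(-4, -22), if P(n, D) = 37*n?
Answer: 6785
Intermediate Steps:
C(u, B) = -B*u
P(181, -25) - C(-4, -22) = 37*181 - (-1)*(-22)*(-4) = 6697 - 1*(-88) = 6697 + 88 = 6785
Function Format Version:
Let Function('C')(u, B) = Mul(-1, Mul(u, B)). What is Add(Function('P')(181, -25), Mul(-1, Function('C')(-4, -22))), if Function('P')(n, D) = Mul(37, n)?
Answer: 6785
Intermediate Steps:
Function('C')(u, B) = Mul(-1, B, u) (Function('C')(u, B) = Mul(-1, Mul(B, u)) = Mul(-1, B, u))
Add(Function('P')(181, -25), Mul(-1, Function('C')(-4, -22))) = Add(Mul(37, 181), Mul(-1, Mul(-1, -22, -4))) = Add(6697, Mul(-1, -88)) = Add(6697, 88) = 6785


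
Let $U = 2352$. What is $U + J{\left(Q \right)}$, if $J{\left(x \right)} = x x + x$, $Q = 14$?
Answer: $2562$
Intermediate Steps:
$J{\left(x \right)} = x + x^{2}$ ($J{\left(x \right)} = x^{2} + x = x + x^{2}$)
$U + J{\left(Q \right)} = 2352 + 14 \left(1 + 14\right) = 2352 + 14 \cdot 15 = 2352 + 210 = 2562$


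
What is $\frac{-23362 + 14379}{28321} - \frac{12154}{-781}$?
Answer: $\frac{337197711}{22118701} \approx 15.245$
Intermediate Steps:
$\frac{-23362 + 14379}{28321} - \frac{12154}{-781} = \left(-8983\right) \frac{1}{28321} - - \frac{12154}{781} = - \frac{8983}{28321} + \frac{12154}{781} = \frac{337197711}{22118701}$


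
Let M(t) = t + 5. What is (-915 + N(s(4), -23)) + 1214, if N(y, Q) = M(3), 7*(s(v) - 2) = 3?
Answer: 307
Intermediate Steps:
s(v) = 17/7 (s(v) = 2 + (⅐)*3 = 2 + 3/7 = 17/7)
M(t) = 5 + t
N(y, Q) = 8 (N(y, Q) = 5 + 3 = 8)
(-915 + N(s(4), -23)) + 1214 = (-915 + 8) + 1214 = -907 + 1214 = 307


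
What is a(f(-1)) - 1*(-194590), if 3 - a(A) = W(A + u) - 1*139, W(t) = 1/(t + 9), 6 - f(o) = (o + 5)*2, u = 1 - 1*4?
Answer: 778927/4 ≈ 1.9473e+5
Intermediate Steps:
u = -3 (u = 1 - 4 = -3)
f(o) = -4 - 2*o (f(o) = 6 - (o + 5)*2 = 6 - (5 + o)*2 = 6 - (10 + 2*o) = 6 + (-10 - 2*o) = -4 - 2*o)
W(t) = 1/(9 + t)
a(A) = 142 - 1/(6 + A) (a(A) = 3 - (1/(9 + (A - 3)) - 1*139) = 3 - (1/(9 + (-3 + A)) - 139) = 3 - (1/(6 + A) - 139) = 3 - (-139 + 1/(6 + A)) = 3 + (139 - 1/(6 + A)) = 142 - 1/(6 + A))
a(f(-1)) - 1*(-194590) = (851 + 142*(-4 - 2*(-1)))/(6 + (-4 - 2*(-1))) - 1*(-194590) = (851 + 142*(-4 + 2))/(6 + (-4 + 2)) + 194590 = (851 + 142*(-2))/(6 - 2) + 194590 = (851 - 284)/4 + 194590 = (¼)*567 + 194590 = 567/4 + 194590 = 778927/4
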